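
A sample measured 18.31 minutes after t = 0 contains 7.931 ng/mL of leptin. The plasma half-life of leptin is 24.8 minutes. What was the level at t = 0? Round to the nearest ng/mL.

Number of half-lives elapsed: n = 18.31/24.8 ≈ 0.73831.
A₀ = A × 2^n = 7.931 × 2^0.73831 = 7.931 × 1.6682 ≈ 13.231 ng/mL.

13 ng/mL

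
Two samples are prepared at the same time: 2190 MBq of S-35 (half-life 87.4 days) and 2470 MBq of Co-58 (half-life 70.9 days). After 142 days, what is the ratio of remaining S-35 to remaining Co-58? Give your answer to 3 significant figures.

1.15

S-35: 2190 × (1/2)^(142/87.4) = 2190 × (1/2)^1.6247 ≈ 710.16 MBq.
Co-58: 2470 × (1/2)^(142/70.9) = 2470 × (1/2)^2.0028 ≈ 616.29 MBq.
Ratio ≈ 710.16 / 616.29 ≈ 1.1523.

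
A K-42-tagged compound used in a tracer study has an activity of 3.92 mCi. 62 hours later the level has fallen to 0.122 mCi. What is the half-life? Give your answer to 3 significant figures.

12.4 hours

A/A₀ = 0.122/3.92 ≈ 0.031122.
n = log₂(32.131) ≈ 5.0059 half-lives elapsed in 62 hours.
t½ = 62/5.0059 ≈ 12.385 hours.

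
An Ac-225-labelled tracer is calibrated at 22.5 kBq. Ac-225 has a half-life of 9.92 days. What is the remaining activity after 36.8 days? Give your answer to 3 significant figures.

Number of half-lives: n = 36.8/9.92 ≈ 3.7097.
Remaining = 22.5 × (1/2)^3.7097 = 22.5 × 0.076432 ≈ 1.7197 kBq.

1.72 kBq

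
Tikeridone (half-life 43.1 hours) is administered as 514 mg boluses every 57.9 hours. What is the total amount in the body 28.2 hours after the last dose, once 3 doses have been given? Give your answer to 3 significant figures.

The 3 doses were given 144, 86.1, 28.2 hours ago.
Total = 514·(1/2)^(144/43.1) + 514·(1/2)^(86.1/43.1) + 514·(1/2)^(28.2/43.1)
      = 50.723 + 128.71 + 326.59 ≈ 506.02 mg.

506 mg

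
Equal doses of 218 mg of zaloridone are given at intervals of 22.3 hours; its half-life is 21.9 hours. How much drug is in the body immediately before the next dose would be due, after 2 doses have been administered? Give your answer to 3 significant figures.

The 2 doses were given 44.6, 22.3 hours ago.
Total = 218·(1/2)^(44.6/21.9) + 218·(1/2)^(22.3/21.9)
      = 53.137 + 107.63 ≈ 160.77 mg.

161 mg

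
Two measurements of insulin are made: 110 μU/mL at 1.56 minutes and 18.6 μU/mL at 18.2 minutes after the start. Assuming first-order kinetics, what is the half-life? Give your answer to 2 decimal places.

Over Δt = 18.2 − 1.56 = 16.64 minutes, the level fell by a factor of 110/18.6 ≈ 5.914.
n = log₂(5.914) ≈ 2.5641 half-lives, so t½ = 16.64/2.5641 ≈ 6.4895 minutes.

6.49 minutes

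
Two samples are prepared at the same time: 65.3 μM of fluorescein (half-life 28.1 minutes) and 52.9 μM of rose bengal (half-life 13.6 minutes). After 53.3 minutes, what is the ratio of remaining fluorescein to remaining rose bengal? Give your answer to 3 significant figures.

5.01

fluorescein: 65.3 × (1/2)^(53.3/28.1) = 65.3 × (1/2)^1.8968 ≈ 17.536 μM.
rose bengal: 52.9 × (1/2)^(53.3/13.6) = 52.9 × (1/2)^3.9191 ≈ 3.4969 μM.
Ratio ≈ 17.536 / 3.4969 ≈ 5.0146.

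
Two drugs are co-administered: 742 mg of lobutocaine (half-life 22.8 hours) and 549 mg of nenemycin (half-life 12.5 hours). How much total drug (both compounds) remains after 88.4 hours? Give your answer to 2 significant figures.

55 mg

lobutocaine: 742 × (1/2)^(88.4/22.8) = 742 × (1/2)^3.8772 ≈ 50.495 mg.
nenemycin: 549 × (1/2)^(88.4/12.5) = 549 × (1/2)^7.072 ≈ 4.0803 mg.
Total = 50.495 + 4.0803 ≈ 54.576 mg.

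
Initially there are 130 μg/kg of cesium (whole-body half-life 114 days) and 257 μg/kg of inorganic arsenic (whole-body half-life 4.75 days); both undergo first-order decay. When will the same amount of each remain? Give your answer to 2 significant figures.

4.9 days

Set 130·(1/2)^(t/114) = 257·(1/2)^(t/4.75).
Taking log₂: log₂(130/257) = t·(1/114 − 1/4.75).
log₂(0.50584) = -0.98326; 1/114 − 1/4.75 = -0.20175.
t = -0.98326 / -0.20175 ≈ 4.8735 days.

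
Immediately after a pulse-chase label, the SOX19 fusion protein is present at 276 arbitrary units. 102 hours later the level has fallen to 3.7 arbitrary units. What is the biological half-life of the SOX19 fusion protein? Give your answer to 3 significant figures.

16.4 hours

A/A₀ = 3.7/276 ≈ 0.013406.
n = log₂(74.595) ≈ 6.221 half-lives elapsed in 102 hours.
t½ = 102/6.221 ≈ 16.396 hours.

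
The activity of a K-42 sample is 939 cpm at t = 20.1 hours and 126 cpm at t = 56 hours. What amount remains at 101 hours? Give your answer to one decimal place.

10.2 cpm

Over Δt = 56 − 20.1 = 35.9 hours, the level fell by a factor of 939/126 ≈ 7.4524.
n = log₂(7.4524) ≈ 2.8977 half-lives, so t½ = 35.9/2.8977 ≈ 12.389 hours.
From t = 56 to t = 101: 126 × (1/2)^((101−56)/12.389) ≈ 10.162 cpm.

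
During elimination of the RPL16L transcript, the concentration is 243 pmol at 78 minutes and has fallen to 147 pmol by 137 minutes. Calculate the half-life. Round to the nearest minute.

Over Δt = 137 − 78 = 59 minutes, the level fell by a factor of 243/147 ≈ 1.6531.
n = log₂(1.6531) ≈ 0.72514 half-lives, so t½ = 59/0.72514 ≈ 81.364 minutes.

81 minutes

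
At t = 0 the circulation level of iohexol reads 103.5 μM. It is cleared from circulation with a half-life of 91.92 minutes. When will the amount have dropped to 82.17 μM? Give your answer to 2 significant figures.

Fraction remaining = 82.17/103.5 ≈ 0.79391.
n = log₂(103.5/82.17) = ln(1.2596)/ln 2 ≈ 0.33295 half-lives.
t = n × t½ = 0.33295 × 91.92 ≈ 30.604 minutes.

31 minutes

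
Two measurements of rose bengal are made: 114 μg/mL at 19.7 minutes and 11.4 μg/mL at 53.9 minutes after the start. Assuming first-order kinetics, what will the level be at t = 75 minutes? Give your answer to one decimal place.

2.8 μg/mL

Over Δt = 53.9 − 19.7 = 34.2 minutes, the level fell by a factor of 114/11.4 ≈ 10.
n = log₂(10) ≈ 3.3219 half-lives, so t½ = 34.2/3.3219 ≈ 10.295 minutes.
From t = 53.9 to t = 75: 11.4 × (1/2)^((75−53.9)/10.295) ≈ 2.7539 μg/mL.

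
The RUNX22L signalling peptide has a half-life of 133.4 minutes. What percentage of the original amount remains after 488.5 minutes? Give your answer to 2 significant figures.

n = 488.5/133.4 ≈ 3.6619 half-lives.
Fraction remaining = (1/2)^3.6619 ≈ 0.079005, i.e. 7.9005%.

7.9%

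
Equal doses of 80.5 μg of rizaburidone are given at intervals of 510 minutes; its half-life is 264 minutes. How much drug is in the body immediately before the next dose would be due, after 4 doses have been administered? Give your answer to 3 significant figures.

28.5 μg

The 4 doses were given 2040, 1530, 1020, 510 minutes ago.
Total = 80.5·(1/2)^(2040/264) + 80.5·(1/2)^(1530/264) + 80.5·(1/2)^(1020/264) + 80.5·(1/2)^(510/264)
      = 0.37989 + 1.4494 + 5.53 + 21.099 ≈ 28.458 μg.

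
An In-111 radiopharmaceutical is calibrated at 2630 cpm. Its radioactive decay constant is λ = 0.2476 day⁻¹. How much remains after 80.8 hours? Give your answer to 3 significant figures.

t½ = ln 2 / λ = 0.69315 / 0.2476 ≈ 2.7995 days.
Convert the elapsed time: 80.8 hours = 3.36667 days.
Number of half-lives: n = 3.36667/2.7995 ≈ 1.2026.
Remaining = 2630 × (1/2)^1.2026 = 2630 × 0.43449 ≈ 1142.7 cpm.

1140 cpm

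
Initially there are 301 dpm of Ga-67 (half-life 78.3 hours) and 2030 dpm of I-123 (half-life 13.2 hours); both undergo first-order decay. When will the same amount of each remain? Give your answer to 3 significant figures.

Set 301·(1/2)^(t/78.3) = 2030·(1/2)^(t/13.2).
Taking log₂: log₂(301/2030) = t·(1/78.3 − 1/13.2).
log₂(0.14828) = -2.7536; 1/78.3 − 1/13.2 = -0.062986.
t = -2.7536 / -0.062986 ≈ 43.718 hours.

43.7 hours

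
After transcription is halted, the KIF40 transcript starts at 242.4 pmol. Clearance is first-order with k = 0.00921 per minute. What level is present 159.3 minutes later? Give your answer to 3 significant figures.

55.9 pmol

t½ = ln 2 / k = 0.69315 / 0.00921 ≈ 75.26 minutes.
Number of half-lives: n = 159.3/75.26 ≈ 2.1167.
Remaining = 242.4 × (1/2)^2.1167 = 242.4 × 0.23058 ≈ 55.893 pmol.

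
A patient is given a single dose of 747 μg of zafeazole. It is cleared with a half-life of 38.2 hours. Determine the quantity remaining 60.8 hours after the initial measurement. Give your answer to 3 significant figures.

248 μg

Number of half-lives: n = 60.8/38.2 ≈ 1.5916.
Remaining = 747 × (1/2)^1.5916 = 747 × 0.3318 ≈ 247.85 μg.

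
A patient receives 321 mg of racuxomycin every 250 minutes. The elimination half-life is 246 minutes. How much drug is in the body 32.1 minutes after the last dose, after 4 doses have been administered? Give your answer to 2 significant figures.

The 4 doses were given 782.1, 532.1, 282.1, 32.1 minutes ago.
Total = 321·(1/2)^(782.1/246) + 321·(1/2)^(532.1/246) + 321·(1/2)^(282.1/246) + 321·(1/2)^(32.1/246)
      = 35.436 + 71.676 + 144.98 + 293.24 ≈ 545.33 mg.

550 mg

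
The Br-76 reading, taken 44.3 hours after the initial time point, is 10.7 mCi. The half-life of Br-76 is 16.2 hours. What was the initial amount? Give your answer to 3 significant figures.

71.2 mCi

Number of half-lives elapsed: n = 44.3/16.2 ≈ 2.7346.
A₀ = A × 2^n = 10.7 × 2^2.7346 = 10.7 × 6.6556 ≈ 71.215 mCi.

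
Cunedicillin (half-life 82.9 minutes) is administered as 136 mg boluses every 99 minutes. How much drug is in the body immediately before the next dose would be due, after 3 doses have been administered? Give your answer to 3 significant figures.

96.8 mg

The 3 doses were given 297, 198, 99 minutes ago.
Total = 136·(1/2)^(297/82.9) + 136·(1/2)^(198/82.9) + 136·(1/2)^(99/82.9)
      = 11.352 + 25.975 + 59.435 ≈ 96.762 mg.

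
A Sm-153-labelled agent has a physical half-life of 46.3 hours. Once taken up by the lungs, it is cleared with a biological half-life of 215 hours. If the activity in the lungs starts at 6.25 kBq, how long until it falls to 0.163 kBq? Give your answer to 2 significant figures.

200 hours

1/t_eff = 1/t_phys + 1/t_biol = 1/46.3 + 1/215 = 0.026249 per hour.
t_eff = 46.3 × 215 / (46.3 + 215) ≈ 38.096 hours.
n = log₂(6.25/0.163) ≈ 5.2609; t = 5.2609 × 38.096 ≈ 200.42 hours.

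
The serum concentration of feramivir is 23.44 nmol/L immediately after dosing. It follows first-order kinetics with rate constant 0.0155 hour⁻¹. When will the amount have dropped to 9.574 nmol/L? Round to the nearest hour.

58 hours

t½ = ln 2 / k = 0.69315 / 0.0155 ≈ 44.719 hours.
Fraction remaining = 9.574/23.44 ≈ 0.40845.
n = log₂(23.44/9.574) = ln(2.4483)/ln 2 ≈ 1.2918 half-lives.
t = n × t½ = 1.2918 × 44.719 ≈ 57.767 hours.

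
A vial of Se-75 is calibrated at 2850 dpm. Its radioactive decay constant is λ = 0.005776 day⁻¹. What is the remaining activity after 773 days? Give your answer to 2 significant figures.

t½ = ln 2 / λ = 0.69315 / 0.005776 ≈ 120 days.
Number of half-lives: n = 773/120 ≈ 6.4414.
Remaining = 2850 × (1/2)^6.4414 = 2850 × 0.011506 ≈ 32.793 dpm.

33 dpm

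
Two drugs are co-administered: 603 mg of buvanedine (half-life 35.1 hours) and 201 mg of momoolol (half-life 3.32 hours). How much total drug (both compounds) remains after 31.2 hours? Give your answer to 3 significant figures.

326 mg

buvanedine: 603 × (1/2)^(31.2/35.1) = 603 × (1/2)^0.88889 ≈ 325.64 mg.
momoolol: 201 × (1/2)^(31.2/3.32) = 201 × (1/2)^9.3976 ≈ 0.29802 mg.
Total = 325.64 + 0.29802 ≈ 325.94 mg.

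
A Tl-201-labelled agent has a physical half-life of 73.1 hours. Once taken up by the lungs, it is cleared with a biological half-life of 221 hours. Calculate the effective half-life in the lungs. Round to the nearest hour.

1/t_eff = 1/t_phys + 1/t_biol = 1/73.1 + 1/221 = 0.018205 per hour.
t_eff = 73.1 × 221 / (73.1 + 221) ≈ 54.931 hours.

55 hours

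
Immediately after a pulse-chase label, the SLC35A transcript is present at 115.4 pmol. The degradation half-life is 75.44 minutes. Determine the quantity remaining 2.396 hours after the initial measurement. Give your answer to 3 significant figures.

Convert the elapsed time: 2.396 hours = 143.76 minutes.
Number of half-lives: n = 143.76/75.44 ≈ 1.9056.
Remaining = 115.4 × (1/2)^1.9056 = 115.4 × 0.2669 ≈ 30.8 pmol.

30.8 pmol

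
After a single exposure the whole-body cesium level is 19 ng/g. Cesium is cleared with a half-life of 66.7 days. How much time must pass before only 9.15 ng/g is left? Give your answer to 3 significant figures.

Fraction remaining = 9.15/19 ≈ 0.48158.
n = log₂(19/9.15) = ln(2.0765)/ln 2 ≈ 1.0542 half-lives.
t = n × t½ = 1.0542 × 66.7 ≈ 70.312 days.

70.3 days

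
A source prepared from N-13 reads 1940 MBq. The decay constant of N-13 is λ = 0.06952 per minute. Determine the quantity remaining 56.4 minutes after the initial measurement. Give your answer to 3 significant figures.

t½ = ln 2 / λ = 0.69315 / 0.06952 ≈ 9.9705 minutes.
Number of half-lives: n = 56.4/9.9705 ≈ 5.6567.
Remaining = 1940 × (1/2)^5.6567 = 1940 × 0.019823 ≈ 38.456 MBq.

38.5 MBq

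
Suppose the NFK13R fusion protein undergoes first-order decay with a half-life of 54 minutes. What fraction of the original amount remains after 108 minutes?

0.25

n = 108/54 ≈ 2 half-lives.
Fraction remaining = (1/2)^2 ≈ 0.25.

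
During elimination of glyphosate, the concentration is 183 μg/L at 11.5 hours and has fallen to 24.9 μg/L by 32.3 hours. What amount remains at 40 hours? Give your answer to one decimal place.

11.9 μg/L

Over Δt = 32.3 − 11.5 = 20.8 hours, the level fell by a factor of 183/24.9 ≈ 7.3494.
n = log₂(7.3494) ≈ 2.8776 half-lives, so t½ = 20.8/2.8776 ≈ 7.2282 hours.
From t = 32.3 to t = 40: 24.9 × (1/2)^((40−32.3)/7.2282) ≈ 11.899 μg/L.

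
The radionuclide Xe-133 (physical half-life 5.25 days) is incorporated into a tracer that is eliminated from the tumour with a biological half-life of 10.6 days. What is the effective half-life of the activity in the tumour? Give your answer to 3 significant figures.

1/t_eff = 1/t_phys + 1/t_biol = 1/5.25 + 1/10.6 = 0.28482 per day.
t_eff = 5.25 × 10.6 / (5.25 + 10.6) ≈ 3.511 days.

3.51 days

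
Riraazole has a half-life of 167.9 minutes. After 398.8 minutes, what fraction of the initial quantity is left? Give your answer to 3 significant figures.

0.193

n = 398.8/167.9 ≈ 2.3752 half-lives.
Fraction remaining = (1/2)^2.3752 ≈ 0.19275.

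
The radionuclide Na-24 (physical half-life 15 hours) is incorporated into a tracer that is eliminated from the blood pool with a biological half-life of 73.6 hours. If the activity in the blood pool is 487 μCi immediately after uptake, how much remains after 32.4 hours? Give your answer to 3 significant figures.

80.3 μCi

1/t_eff = 1/t_phys + 1/t_biol = 1/15 + 1/73.6 = 0.080254 per hour.
t_eff = 15 × 73.6 / (15 + 73.6) ≈ 12.46 hours.
Remaining = 487 × (1/2)^(32.4/12.46) = 487 × (1/2)^2.6002 ≈ 80.313 μCi.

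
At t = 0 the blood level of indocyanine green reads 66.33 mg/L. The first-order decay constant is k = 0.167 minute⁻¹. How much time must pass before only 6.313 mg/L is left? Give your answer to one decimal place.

14.1 minutes

t½ = ln 2 / k = 0.69315 / 0.167 ≈ 4.1506 minutes.
Fraction remaining = 6.313/66.33 ≈ 0.095176.
n = log₂(66.33/6.313) = ln(10.507)/ln 2 ≈ 3.3933 half-lives.
t = n × t½ = 3.3933 × 4.1506 ≈ 14.084 minutes.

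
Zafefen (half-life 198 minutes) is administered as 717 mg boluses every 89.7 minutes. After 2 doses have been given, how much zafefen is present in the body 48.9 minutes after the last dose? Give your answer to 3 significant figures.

1050 mg

The 2 doses were given 138.6, 48.9 minutes ago.
Total = 717·(1/2)^(138.6/198) + 717·(1/2)^(48.9/198)
      = 441.37 + 604.19 ≈ 1045.6 mg.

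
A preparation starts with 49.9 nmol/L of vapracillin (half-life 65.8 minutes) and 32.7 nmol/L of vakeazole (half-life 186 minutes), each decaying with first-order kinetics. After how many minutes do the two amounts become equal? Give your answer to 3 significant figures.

62.1 minutes

Set 49.9·(1/2)^(t/65.8) = 32.7·(1/2)^(t/186).
Taking log₂: log₂(49.9/32.7) = t·(1/65.8 − 1/186).
log₂(1.526) = 0.60975; 1/65.8 − 1/186 = 0.0098212.
t = 0.60975 / 0.0098212 ≈ 62.085 minutes.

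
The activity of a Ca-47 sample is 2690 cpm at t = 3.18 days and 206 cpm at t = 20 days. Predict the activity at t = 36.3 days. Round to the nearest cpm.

17 cpm

Over Δt = 20 − 3.18 = 16.82 days, the level fell by a factor of 2690/206 ≈ 13.058.
n = log₂(13.058) ≈ 3.7069 half-lives, so t½ = 16.82/3.7069 ≈ 4.5375 days.
From t = 20 to t = 36.3: 206 × (1/2)^((36.3−20)/4.5375) ≈ 17.08 cpm.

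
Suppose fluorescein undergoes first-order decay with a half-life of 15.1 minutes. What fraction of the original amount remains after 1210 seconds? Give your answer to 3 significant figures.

0.396

1210 seconds = 20.1667 minutes.
n = 20.1667/15.1 ≈ 1.3355 half-lives.
Fraction remaining = (1/2)^1.3355 ≈ 0.39624.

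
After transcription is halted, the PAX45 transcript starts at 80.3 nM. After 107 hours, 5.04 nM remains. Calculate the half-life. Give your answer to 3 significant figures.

A/A₀ = 5.04/80.3 ≈ 0.062765.
n = log₂(15.933) ≈ 3.9939 half-lives elapsed in 107 hours.
t½ = 107/3.9939 ≈ 26.791 hours.

26.8 hours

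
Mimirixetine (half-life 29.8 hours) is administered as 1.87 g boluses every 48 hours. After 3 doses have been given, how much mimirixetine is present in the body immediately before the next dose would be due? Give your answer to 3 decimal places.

0.878 g

The 3 doses were given 144, 96, 48 hours ago.
Total = 1.87·(1/2)^(144/29.8) + 1.87·(1/2)^(96/29.8) + 1.87·(1/2)^(48/29.8)
      = 0.065645 + 0.20048 + 0.6123 ≈ 0.87842 g.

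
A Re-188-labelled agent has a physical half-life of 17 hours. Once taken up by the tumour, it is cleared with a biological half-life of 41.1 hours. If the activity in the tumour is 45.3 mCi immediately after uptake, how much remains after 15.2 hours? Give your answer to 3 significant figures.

1/t_eff = 1/t_phys + 1/t_biol = 1/17 + 1/41.1 = 0.083154 per hour.
t_eff = 17 × 41.1 / (17 + 41.1) ≈ 12.026 hours.
Remaining = 45.3 × (1/2)^(15.2/12.026) = 45.3 × (1/2)^1.2639 ≈ 18.863 mCi.

18.9 mCi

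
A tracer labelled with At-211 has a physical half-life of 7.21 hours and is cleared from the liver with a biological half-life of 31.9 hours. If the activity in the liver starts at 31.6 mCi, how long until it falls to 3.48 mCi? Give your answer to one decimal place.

18.7 hours

1/t_eff = 1/t_phys + 1/t_biol = 1/7.21 + 1/31.9 = 0.17004 per hour.
t_eff = 7.21 × 31.9 / (7.21 + 31.9) ≈ 5.8808 hours.
n = log₂(31.6/3.48) ≈ 3.1828; t = 3.1828 × 5.8808 ≈ 18.717 hours.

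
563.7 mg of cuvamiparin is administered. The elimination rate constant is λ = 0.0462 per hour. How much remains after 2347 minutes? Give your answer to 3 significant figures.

92.5 mg

t½ = ln 2 / λ = 0.69315 / 0.0462 ≈ 15.003 hours.
Convert the elapsed time: 2347 minutes = 39.1167 hours.
Number of half-lives: n = 39.1167/15.003 ≈ 2.6072.
Remaining = 563.7 × (1/2)^2.6072 = 563.7 × 0.16411 ≈ 92.511 mg.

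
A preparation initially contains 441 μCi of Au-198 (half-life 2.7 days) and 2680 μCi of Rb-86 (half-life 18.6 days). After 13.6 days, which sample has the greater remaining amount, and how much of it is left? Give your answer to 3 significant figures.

Au-198: 441 × (1/2)^5.037 ≈ 13.432 μCi.
Rb-86: 2680 × (1/2)^0.73118 ≈ 1614.5 μCi.
Rb-86 has more remaining, at ≈ 1614.5 μCi.

Rb-86, 1610 μCi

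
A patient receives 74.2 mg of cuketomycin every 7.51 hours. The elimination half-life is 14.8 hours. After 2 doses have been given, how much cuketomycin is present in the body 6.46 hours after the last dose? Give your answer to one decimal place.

The 2 doses were given 13.97, 6.46 hours ago.
Total = 74.2·(1/2)^(13.97/14.8) + 74.2·(1/2)^(6.46/14.8)
      = 38.571 + 54.829 ≈ 93.399 mg.

93.4 mg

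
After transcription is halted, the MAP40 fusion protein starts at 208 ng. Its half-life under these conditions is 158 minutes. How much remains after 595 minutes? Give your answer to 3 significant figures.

15.3 ng

Number of half-lives: n = 595/158 ≈ 3.7658.
Remaining = 208 × (1/2)^3.7658 = 208 × 0.073515 ≈ 15.291 ng.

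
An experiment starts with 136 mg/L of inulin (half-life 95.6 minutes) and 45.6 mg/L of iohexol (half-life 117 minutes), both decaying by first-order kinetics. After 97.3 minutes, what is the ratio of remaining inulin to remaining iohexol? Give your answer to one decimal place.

inulin: 136 × (1/2)^(97.3/95.6) = 136 × (1/2)^1.0178 ≈ 67.167 mg/L.
iohexol: 45.6 × (1/2)^(97.3/117) = 45.6 × (1/2)^0.83162 ≈ 25.622 mg/L.
Ratio ≈ 67.167 / 25.622 ≈ 2.6214.

2.6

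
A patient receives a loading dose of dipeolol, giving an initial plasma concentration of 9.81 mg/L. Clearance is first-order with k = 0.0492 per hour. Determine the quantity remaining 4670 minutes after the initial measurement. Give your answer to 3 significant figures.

0.213 mg/L

t½ = ln 2 / k = 0.69315 / 0.0492 ≈ 14.088 hours.
Convert the elapsed time: 4670 minutes = 77.8333 hours.
Number of half-lives: n = 77.8333/14.088 ≈ 5.5247.
Remaining = 9.81 × (1/2)^5.5247 = 9.81 × 0.021723 ≈ 0.2131 mg/L.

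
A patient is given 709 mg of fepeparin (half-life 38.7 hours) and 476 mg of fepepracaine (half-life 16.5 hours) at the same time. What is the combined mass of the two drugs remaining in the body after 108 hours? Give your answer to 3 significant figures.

fepeparin: 709 × (1/2)^(108/38.7) = 709 × (1/2)^2.7907 ≈ 102.46 mg.
fepepracaine: 476 × (1/2)^(108/16.5) = 476 × (1/2)^6.5455 ≈ 5.096 mg.
Total = 102.46 + 5.096 ≈ 107.56 mg.

108 mg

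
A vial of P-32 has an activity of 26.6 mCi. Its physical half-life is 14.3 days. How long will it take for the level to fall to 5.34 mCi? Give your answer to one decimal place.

Fraction remaining = 5.34/26.6 ≈ 0.20075.
n = log₂(26.6/5.34) = ln(4.9813)/ln 2 ≈ 2.3165 half-lives.
t = n × t½ = 2.3165 × 14.3 ≈ 33.126 days.

33.1 days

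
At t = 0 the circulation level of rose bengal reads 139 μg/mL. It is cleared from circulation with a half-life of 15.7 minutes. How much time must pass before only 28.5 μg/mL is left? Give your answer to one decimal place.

Fraction remaining = 28.5/139 ≈ 0.20504.
n = log₂(139/28.5) = ln(4.8772)/ln 2 ≈ 2.2861 half-lives.
t = n × t½ = 2.2861 × 15.7 ≈ 35.891 minutes.

35.9 minutes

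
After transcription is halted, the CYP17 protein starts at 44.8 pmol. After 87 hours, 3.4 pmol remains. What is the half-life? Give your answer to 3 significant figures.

23.4 hours

A/A₀ = 3.4/44.8 ≈ 0.075893.
n = log₂(13.176) ≈ 3.7199 half-lives elapsed in 87 hours.
t½ = 87/3.7199 ≈ 23.388 hours.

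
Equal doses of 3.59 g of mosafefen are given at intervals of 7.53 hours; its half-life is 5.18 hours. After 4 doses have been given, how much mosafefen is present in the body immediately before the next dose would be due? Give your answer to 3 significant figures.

2.03 g

The 4 doses were given 30.12, 22.59, 15.06, 7.53 hours ago.
Total = 3.59·(1/2)^(30.12/5.18) + 3.59·(1/2)^(22.59/5.18) + 3.59·(1/2)^(15.06/5.18) + 3.59·(1/2)^(7.53/5.18)
      = 0.063783 + 0.1747 + 0.47852 + 1.3107 ≈ 2.0277 g.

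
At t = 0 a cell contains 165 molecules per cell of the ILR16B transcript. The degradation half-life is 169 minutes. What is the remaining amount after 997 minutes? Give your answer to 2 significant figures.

Number of half-lives: n = 997/169 ≈ 5.8994.
Remaining = 165 × (1/2)^5.8994 = 165 × 0.016753 ≈ 2.7643 molecules per cell.

2.8 molecules per cell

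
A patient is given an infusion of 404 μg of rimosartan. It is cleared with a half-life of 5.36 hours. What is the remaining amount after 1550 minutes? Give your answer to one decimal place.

14.3 μg

Convert the elapsed time: 1550 minutes = 25.8333 hours.
Number of half-lives: n = 25.8333/5.36 ≈ 4.8197.
Remaining = 404 × (1/2)^4.8197 = 404 × 0.035411 ≈ 14.306 μg.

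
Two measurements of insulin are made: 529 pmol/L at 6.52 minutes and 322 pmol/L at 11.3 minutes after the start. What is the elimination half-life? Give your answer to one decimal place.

6.7 minutes

Over Δt = 11.3 − 6.52 = 4.78 minutes, the level fell by a factor of 529/322 ≈ 1.6429.
n = log₂(1.6429) ≈ 0.71621 half-lives, so t½ = 4.78/0.71621 ≈ 6.674 minutes.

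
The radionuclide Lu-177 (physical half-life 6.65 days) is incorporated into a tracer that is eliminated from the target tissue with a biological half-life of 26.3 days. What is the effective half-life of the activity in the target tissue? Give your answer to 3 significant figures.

5.31 days

1/t_eff = 1/t_phys + 1/t_biol = 1/6.65 + 1/26.3 = 0.1884 per day.
t_eff = 6.65 × 26.3 / (6.65 + 26.3) ≈ 5.3079 days.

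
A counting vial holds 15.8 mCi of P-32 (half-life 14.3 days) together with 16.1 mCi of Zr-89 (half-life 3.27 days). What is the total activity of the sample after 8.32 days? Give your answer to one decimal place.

P-32: 15.8 × (1/2)^(8.32/14.3) = 15.8 × (1/2)^0.58182 ≈ 10.556 mCi.
Zr-89: 16.1 × (1/2)^(8.32/3.27) = 16.1 × (1/2)^2.5443 ≈ 2.76 mCi.
Total = 10.556 + 2.76 ≈ 13.316 mCi.

13.3 mCi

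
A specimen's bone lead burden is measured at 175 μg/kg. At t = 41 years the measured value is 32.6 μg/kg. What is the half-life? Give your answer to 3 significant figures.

A/A₀ = 32.6/175 ≈ 0.18629.
n = log₂(5.3681) ≈ 2.4244 half-lives elapsed in 41 years.
t½ = 41/2.4244 ≈ 16.911 years.

16.9 years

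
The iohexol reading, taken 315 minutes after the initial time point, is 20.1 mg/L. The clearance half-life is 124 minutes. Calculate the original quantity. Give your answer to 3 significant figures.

117 mg/L

Number of half-lives elapsed: n = 315/124 ≈ 2.5403.
A₀ = A × 2^n = 20.1 × 2^2.5403 = 20.1 × 5.8172 ≈ 116.93 mg/L.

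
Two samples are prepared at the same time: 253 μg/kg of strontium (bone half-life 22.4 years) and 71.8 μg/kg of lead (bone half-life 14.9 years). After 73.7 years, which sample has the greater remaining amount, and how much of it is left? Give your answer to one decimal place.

strontium: 253 × (1/2)^3.2902 ≈ 25.863 μg/kg.
lead: 71.8 × (1/2)^4.9463 ≈ 2.3288 μg/kg.
Strontium has more remaining, at ≈ 25.863 μg/kg.

strontium, 25.9 μg/kg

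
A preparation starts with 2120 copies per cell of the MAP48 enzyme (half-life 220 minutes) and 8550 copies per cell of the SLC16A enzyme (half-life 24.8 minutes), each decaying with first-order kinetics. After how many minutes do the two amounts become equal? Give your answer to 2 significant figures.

56 minutes

Set 2120·(1/2)^(t/220) = 8550·(1/2)^(t/24.8).
Taking log₂: log₂(2120/8550) = t·(1/220 − 1/24.8).
log₂(0.24795) = -2.0119; 1/220 − 1/24.8 = -0.035777.
t = -2.0119 / -0.035777 ≈ 56.233 minutes.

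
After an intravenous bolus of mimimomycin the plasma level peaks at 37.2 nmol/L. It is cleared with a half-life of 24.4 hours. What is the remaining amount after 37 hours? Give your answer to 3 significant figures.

Number of half-lives: n = 37/24.4 ≈ 1.5164.
Remaining = 37.2 × (1/2)^1.5164 = 37.2 × 0.34956 ≈ 13.004 nmol/L.

13.0 nmol/L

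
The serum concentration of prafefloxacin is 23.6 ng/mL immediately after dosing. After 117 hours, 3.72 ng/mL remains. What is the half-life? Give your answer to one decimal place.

43.9 hours

A/A₀ = 3.72/23.6 ≈ 0.15763.
n = log₂(6.3441) ≈ 2.6654 half-lives elapsed in 117 hours.
t½ = 117/2.6654 ≈ 43.896 hours.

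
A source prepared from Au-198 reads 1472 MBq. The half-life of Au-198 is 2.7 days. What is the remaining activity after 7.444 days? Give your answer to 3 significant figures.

Number of half-lives: n = 7.444/2.7 ≈ 2.757.
Remaining = 1472 × (1/2)^2.757 = 1472 × 0.14793 ≈ 217.75 MBq.

218 MBq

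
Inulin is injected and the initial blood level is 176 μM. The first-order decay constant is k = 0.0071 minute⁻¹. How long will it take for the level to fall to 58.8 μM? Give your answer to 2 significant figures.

150 minutes

t½ = ln 2 / k = 0.69315 / 0.0071 ≈ 97.626 minutes.
Fraction remaining = 58.8/176 ≈ 0.33409.
n = log₂(176/58.8) = ln(2.9932)/ln 2 ≈ 1.5817 half-lives.
t = n × t½ = 1.5817 × 97.626 ≈ 154.41 minutes.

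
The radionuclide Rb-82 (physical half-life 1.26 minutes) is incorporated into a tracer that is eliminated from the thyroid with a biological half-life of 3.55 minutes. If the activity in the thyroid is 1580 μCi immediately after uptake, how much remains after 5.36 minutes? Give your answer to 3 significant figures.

1/t_eff = 1/t_phys + 1/t_biol = 1/1.26 + 1/3.55 = 1.0753 per minute.
t_eff = 1.26 × 3.55 / (1.26 + 3.55) ≈ 0.92994 minutes.
Remaining = 1580 × (1/2)^(5.36/0.92994) = 1580 × (1/2)^5.7638 ≈ 29.079 μCi.

29.1 μCi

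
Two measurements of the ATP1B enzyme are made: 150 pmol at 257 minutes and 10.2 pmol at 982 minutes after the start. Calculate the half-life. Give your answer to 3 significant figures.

Over Δt = 982 − 257 = 725 minutes, the level fell by a factor of 150/10.2 ≈ 14.706.
n = log₂(14.706) ≈ 3.8783 half-lives, so t½ = 725/3.8783 ≈ 186.94 minutes.

187 minutes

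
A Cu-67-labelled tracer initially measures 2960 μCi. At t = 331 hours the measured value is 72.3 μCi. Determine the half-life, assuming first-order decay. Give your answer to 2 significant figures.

A/A₀ = 72.3/2960 ≈ 0.024426.
n = log₂(40.941) ≈ 5.3555 half-lives elapsed in 331 hours.
t½ = 331/5.3555 ≈ 61.806 hours.

62 hours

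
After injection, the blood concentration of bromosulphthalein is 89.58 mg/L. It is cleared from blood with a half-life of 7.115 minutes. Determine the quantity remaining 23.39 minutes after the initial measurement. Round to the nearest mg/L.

9 mg/L

Number of half-lives: n = 23.39/7.115 ≈ 3.2874.
Remaining = 89.58 × (1/2)^3.2874 = 89.58 × 0.10242 ≈ 9.1748 mg/L.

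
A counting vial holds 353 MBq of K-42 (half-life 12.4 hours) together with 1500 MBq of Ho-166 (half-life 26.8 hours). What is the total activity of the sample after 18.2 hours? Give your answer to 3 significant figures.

K-42: 353 × (1/2)^(18.2/12.4) = 353 × (1/2)^1.4677 ≈ 127.63 MBq.
Ho-166: 1500 × (1/2)^(18.2/26.8) = 1500 × (1/2)^0.6791 ≈ 936.83 MBq.
Total = 127.63 + 936.83 ≈ 1064.5 MBq.

1060 MBq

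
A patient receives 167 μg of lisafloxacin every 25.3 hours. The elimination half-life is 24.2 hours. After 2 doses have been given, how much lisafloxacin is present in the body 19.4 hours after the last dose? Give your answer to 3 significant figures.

142 μg

The 2 doses were given 44.7, 19.4 hours ago.
Total = 167·(1/2)^(44.7/24.2) + 167·(1/2)^(19.4/24.2)
      = 46.417 + 95.806 ≈ 142.22 μg.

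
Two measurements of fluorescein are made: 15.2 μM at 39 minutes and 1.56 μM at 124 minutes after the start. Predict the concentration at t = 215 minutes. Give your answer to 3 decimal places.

Over Δt = 124 − 39 = 85 minutes, the level fell by a factor of 15.2/1.56 ≈ 9.7436.
n = log₂(9.7436) ≈ 3.2845 half-lives, so t½ = 85/3.2845 ≈ 25.879 minutes.
From t = 124 to t = 215: 1.56 × (1/2)^((215−124)/25.879) ≈ 0.13634 μM.

0.136 μM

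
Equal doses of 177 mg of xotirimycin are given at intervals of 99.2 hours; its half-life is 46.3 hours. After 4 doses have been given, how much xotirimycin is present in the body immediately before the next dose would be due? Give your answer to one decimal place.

51.7 mg

The 4 doses were given 396.8, 297.6, 198.4, 99.2 hours ago.
Total = 177·(1/2)^(396.8/46.3) + 177·(1/2)^(297.6/46.3) + 177·(1/2)^(198.4/46.3) + 177·(1/2)^(99.2/46.3)
      = 0.46568 + 2.0562 + 9.0788 + 40.087 ≈ 51.688 mg.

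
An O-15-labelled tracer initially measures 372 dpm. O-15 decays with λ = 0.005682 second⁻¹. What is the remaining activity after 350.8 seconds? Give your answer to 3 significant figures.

50.7 dpm

t½ = ln 2 / λ = 0.69315 / 0.005682 ≈ 121.99 seconds.
Number of half-lives: n = 350.8/121.99 ≈ 2.8756.
Remaining = 372 × (1/2)^2.8756 = 372 × 0.13625 ≈ 50.686 dpm.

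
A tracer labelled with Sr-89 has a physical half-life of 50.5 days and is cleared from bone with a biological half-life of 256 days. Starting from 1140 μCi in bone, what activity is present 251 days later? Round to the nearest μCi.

1/t_eff = 1/t_phys + 1/t_biol = 1/50.5 + 1/256 = 0.023708 per day.
t_eff = 50.5 × 256 / (50.5 + 256) ≈ 42.179 days.
Remaining = 1140 × (1/2)^(251/42.179) = 1140 × (1/2)^5.9508 ≈ 18.431 μCi.

18 μCi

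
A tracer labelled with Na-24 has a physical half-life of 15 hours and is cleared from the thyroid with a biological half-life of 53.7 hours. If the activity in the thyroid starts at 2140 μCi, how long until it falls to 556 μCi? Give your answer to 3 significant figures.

1/t_eff = 1/t_phys + 1/t_biol = 1/15 + 1/53.7 = 0.085289 per hour.
t_eff = 15 × 53.7 / (15 + 53.7) ≈ 11.725 hours.
n = log₂(2140/556) ≈ 1.9445; t = 1.9445 × 11.725 ≈ 22.799 hours.

22.8 hours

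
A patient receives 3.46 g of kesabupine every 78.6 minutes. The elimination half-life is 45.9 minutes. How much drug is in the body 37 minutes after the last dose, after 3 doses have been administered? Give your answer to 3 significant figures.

2.77 g

The 3 doses were given 194.2, 115.6, 37 minutes ago.
Total = 3.46·(1/2)^(194.2/45.9) + 3.46·(1/2)^(115.6/45.9) + 3.46·(1/2)^(37/45.9)
      = 0.18426 + 0.60385 + 1.9789 ≈ 2.767 g.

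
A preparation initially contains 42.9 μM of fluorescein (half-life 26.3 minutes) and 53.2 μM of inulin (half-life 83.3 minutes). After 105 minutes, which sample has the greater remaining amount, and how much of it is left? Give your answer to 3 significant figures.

fluorescein: 42.9 × (1/2)^3.9924 ≈ 2.6954 μM.
inulin: 53.2 × (1/2)^1.2605 ≈ 22.206 μM.
Inulin has more remaining, at ≈ 22.206 μM.

inulin, 22.2 μM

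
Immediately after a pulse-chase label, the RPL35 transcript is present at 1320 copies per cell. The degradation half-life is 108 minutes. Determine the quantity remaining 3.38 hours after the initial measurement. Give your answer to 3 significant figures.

359 copies per cell

Convert the elapsed time: 3.38 hours = 202.8 minutes.
Number of half-lives: n = 202.8/108 ≈ 1.8778.
Remaining = 1320 × (1/2)^1.8778 = 1320 × 0.2721 ≈ 359.18 copies per cell.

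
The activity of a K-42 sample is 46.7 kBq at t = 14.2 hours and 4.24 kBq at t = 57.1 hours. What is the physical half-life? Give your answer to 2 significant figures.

Over Δt = 57.1 − 14.2 = 42.9 hours, the level fell by a factor of 46.7/4.24 ≈ 11.014.
n = log₂(11.014) ≈ 3.4613 half-lives, so t½ = 42.9/3.4613 ≈ 12.394 hours.

12 hours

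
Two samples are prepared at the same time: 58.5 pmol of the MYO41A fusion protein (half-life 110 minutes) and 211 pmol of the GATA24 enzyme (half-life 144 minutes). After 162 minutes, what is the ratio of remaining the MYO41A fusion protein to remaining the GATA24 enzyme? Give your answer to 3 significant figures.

0.218

MYO41A fusion protein: 58.5 × (1/2)^(162/110) = 58.5 × (1/2)^1.4727 ≈ 21.078 pmol.
GATA24 enzyme: 211 × (1/2)^(162/144) = 211 × (1/2)^1.125 ≈ 96.744 pmol.
Ratio ≈ 21.078 / 96.744 ≈ 0.21787.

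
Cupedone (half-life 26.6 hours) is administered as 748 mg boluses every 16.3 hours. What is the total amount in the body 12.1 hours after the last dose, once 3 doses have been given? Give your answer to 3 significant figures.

1140 mg

The 3 doses were given 44.7, 28.4, 12.1 hours ago.
Total = 748·(1/2)^(44.7/26.6) + 748·(1/2)^(28.4/26.6) + 748·(1/2)^(12.1/26.6)
      = 233.36 + 356.86 + 545.72 ≈ 1135.9 mg.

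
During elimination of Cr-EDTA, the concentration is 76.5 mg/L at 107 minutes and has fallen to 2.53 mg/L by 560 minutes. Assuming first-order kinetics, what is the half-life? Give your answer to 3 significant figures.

92.1 minutes

Over Δt = 560 − 107 = 453 minutes, the level fell by a factor of 76.5/2.53 ≈ 30.237.
n = log₂(30.237) ≈ 4.9183 half-lives, so t½ = 453/4.9183 ≈ 92.106 minutes.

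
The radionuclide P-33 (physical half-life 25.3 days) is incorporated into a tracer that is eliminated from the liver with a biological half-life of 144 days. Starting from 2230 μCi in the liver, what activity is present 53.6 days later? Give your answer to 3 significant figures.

397 μCi

1/t_eff = 1/t_phys + 1/t_biol = 1/25.3 + 1/144 = 0.04647 per day.
t_eff = 25.3 × 144 / (25.3 + 144) ≈ 21.519 days.
Remaining = 2230 × (1/2)^(53.6/21.519) = 2230 × (1/2)^2.4908 ≈ 396.73 μCi.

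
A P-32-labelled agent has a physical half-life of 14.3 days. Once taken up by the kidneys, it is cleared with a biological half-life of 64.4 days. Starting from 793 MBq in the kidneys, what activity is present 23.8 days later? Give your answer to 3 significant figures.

194 MBq

1/t_eff = 1/t_phys + 1/t_biol = 1/14.3 + 1/64.4 = 0.085458 per day.
t_eff = 14.3 × 64.4 / (14.3 + 64.4) ≈ 11.702 days.
Remaining = 793 × (1/2)^(23.8/11.702) = 793 × (1/2)^2.0339 ≈ 193.65 MBq.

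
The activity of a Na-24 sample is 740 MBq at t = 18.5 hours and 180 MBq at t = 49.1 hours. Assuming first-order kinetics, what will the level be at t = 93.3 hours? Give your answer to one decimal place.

23.4 MBq

Over Δt = 49.1 − 18.5 = 30.6 hours, the level fell by a factor of 740/180 ≈ 4.1111.
n = log₂(4.1111) ≈ 2.0395 half-lives, so t½ = 30.6/2.0395 ≈ 15.003 hours.
From t = 49.1 to t = 93.3: 180 × (1/2)^((93.3−49.1)/15.003) ≈ 23.358 MBq.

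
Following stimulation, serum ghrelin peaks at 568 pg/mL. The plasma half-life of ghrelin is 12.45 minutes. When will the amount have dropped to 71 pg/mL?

37.35 minutes

71/568 = 1/8, so 3 half-lives have elapsed.
t = 3 × 12.45 = 37.35 minutes.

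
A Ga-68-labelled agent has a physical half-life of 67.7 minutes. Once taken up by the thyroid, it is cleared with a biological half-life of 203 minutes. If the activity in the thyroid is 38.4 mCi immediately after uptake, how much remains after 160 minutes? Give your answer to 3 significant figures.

1/t_eff = 1/t_phys + 1/t_biol = 1/67.7 + 1/203 = 0.019697 per minute.
t_eff = 67.7 × 203 / (67.7 + 203) ≈ 50.769 minutes.
Remaining = 38.4 × (1/2)^(160/50.769) = 38.4 × (1/2)^3.1515 ≈ 4.3214 mCi.

4.32 mCi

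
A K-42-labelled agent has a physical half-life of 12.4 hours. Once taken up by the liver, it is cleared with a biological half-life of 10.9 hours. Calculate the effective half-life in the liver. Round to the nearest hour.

1/t_eff = 1/t_phys + 1/t_biol = 1/12.4 + 1/10.9 = 0.17239 per hour.
t_eff = 12.4 × 10.9 / (12.4 + 10.9) ≈ 5.8009 hours.

6 hours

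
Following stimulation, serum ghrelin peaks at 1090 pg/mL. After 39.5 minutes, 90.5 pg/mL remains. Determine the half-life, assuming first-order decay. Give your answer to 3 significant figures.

11.0 minutes

A/A₀ = 90.5/1090 ≈ 0.083028.
n = log₂(12.044) ≈ 3.5903 half-lives elapsed in 39.5 minutes.
t½ = 39.5/3.5903 ≈ 11.002 minutes.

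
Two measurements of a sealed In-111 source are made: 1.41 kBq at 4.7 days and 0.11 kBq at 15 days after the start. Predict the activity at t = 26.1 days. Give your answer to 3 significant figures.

Over Δt = 15 − 4.7 = 10.3 days, the level fell by a factor of 1.41/0.11 ≈ 12.818.
n = log₂(12.818) ≈ 3.6801 half-lives, so t½ = 10.3/3.6801 ≈ 2.7988 days.
From t = 15 to t = 26.1: 0.11 × (1/2)^((26.1−15)/2.7988) ≈ 0.0070392 kBq.

0.00704 kBq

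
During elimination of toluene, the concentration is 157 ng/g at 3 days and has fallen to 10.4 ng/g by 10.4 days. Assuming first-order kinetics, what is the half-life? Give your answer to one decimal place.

Over Δt = 10.4 − 3 = 7.4 days, the level fell by a factor of 157/10.4 ≈ 15.096.
n = log₂(15.096) ≈ 3.9161 half-lives, so t½ = 7.4/3.9161 ≈ 1.8896 days.

1.9 days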